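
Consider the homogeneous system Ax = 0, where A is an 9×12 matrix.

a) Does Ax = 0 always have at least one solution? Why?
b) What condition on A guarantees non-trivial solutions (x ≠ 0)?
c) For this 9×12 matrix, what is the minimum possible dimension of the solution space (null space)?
a) Yes, x = 0 is always a solution. b) When A has linearly dependent columns (rank < n). c) Minimum nullity = 3.

a) x = 0 satisfies A·0 = 0, so the zero vector is always a solution.
b) Non-trivial solutions exist iff the columns of A are linearly dependent, equivalently rank(A) < n (the number of columns).
c) By rank-nullity, rank(A) + nullity(A) = n = 12. Since A has only 9 rows, rank(A) ≤ 9, so nullity(A) ≥ 12 - 9 = 3.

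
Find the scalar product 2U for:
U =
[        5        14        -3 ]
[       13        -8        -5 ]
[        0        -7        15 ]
2U =
[       10        28        -6 ]
[       26       -16       -10 ]
[        0       -14        30 ]

Scalar multiplication is elementwise: (2U)[i][j] = 2 * U[i][j].
  (2U)[0][0] = 2 * (5) = 10
  (2U)[0][1] = 2 * (14) = 28
  (2U)[0][2] = 2 * (-3) = -6
  (2U)[1][0] = 2 * (13) = 26
  (2U)[1][1] = 2 * (-8) = -16
  (2U)[1][2] = 2 * (-5) = -10
  (2U)[2][0] = 2 * (0) = 0
  (2U)[2][1] = 2 * (-7) = -14
  (2U)[2][2] = 2 * (15) = 30
2U =
[       10        28        -6 ]
[       26       -16       -10 ]
[        0       -14        30 ]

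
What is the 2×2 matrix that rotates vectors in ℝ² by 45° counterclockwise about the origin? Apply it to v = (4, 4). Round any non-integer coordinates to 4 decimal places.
R = [[√2/2, -√2/2], [√2/2, √2/2]]; R·v = (0.0000, 5.6569)

A counterclockwise rotation by angle θ in ℝ² has matrix R(θ) = [[cos θ, -sin θ], [sin θ, cos θ]].
For θ = 45°: cos θ = √2/2, sin θ = √2/2.
R(45°) = [[√2/2, -√2/2], [√2/2, √2/2]].
R·v = [√2/2·4 + (-√2/2)·4, √2/2·4 + √2/2·4] = (0.0000, 5.6569).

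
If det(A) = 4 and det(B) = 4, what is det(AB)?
16

Use the multiplicative property of determinants: det(AB) = det(A)*det(B).
det(AB) = (4)*(4) = 16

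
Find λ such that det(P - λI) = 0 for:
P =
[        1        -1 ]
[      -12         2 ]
λ = -2, 5

Solve det(P - λI) = 0. For a 2×2 matrix the characteristic equation is λ² - (trace)λ + det = 0.
trace(P) = a + d = 1 + 2 = 3.
det(P) = a*d - b*c = (1)*(2) - (-1)*(-12) = 2 - 12 = -10.
Characteristic equation: λ² - (3)λ + (-10) = 0.
Discriminant = (3)² - 4*(-10) = 9 + 40 = 49.
λ = (3 ± √49) / 2 = (3 ± 7) / 2 = -2, 5.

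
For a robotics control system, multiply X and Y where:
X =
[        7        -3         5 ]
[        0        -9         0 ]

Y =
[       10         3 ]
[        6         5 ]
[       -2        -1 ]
XY =
[       42         1 ]
[      -54       -45 ]

Matrix multiplication: (XY)[i][j] = sum over k of X[i][k] * Y[k][j].
  (XY)[0][0] = (7)*(10) + (-3)*(6) + (5)*(-2) = 42
  (XY)[0][1] = (7)*(3) + (-3)*(5) + (5)*(-1) = 1
  (XY)[1][0] = (0)*(10) + (-9)*(6) + (0)*(-2) = -54
  (XY)[1][1] = (0)*(3) + (-9)*(5) + (0)*(-1) = -45
XY =
[       42         1 ]
[      -54       -45 ]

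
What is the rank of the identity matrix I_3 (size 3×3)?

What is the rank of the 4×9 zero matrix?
rank(I_3) = 3, rank(0) = 0

The identity I_3 has 3 columns that are the standard basis vectors e_1, …, e_3. These are linearly independent, so all 3 columns are pivots and rank(I_3) = 3.
The 4×9 zero matrix has every entry zero, so every row is the zero row and there are no pivots; rank(0) = 0.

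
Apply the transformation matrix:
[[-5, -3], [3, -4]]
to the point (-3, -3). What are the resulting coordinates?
(24, 3)

Matrix multiplication:
[[-5, -3], [3, -4]] × [-3, -3]ᵀ
= [-5×-3 + -3×-3, 3×-3 + -4×-3]ᵀ
= [24.0000, 3.0000]ᵀ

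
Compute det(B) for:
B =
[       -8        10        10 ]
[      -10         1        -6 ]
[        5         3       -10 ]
det(B) = -1714

Expand along row 0 (cofactor expansion): det(B) = a*(e*i - f*h) - b*(d*i - f*g) + c*(d*h - e*g), where the 3×3 is [[a, b, c], [d, e, f], [g, h, i]].
Minor M_00 = (1)*(-10) - (-6)*(3) = -10 + 18 = 8.
Minor M_01 = (-10)*(-10) - (-6)*(5) = 100 + 30 = 130.
Minor M_02 = (-10)*(3) - (1)*(5) = -30 - 5 = -35.
det(B) = (-8)*(8) - (10)*(130) + (10)*(-35) = -64 - 1300 - 350 = -1714.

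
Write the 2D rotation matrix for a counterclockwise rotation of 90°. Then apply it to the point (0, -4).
R = [[0, -1], [1, 0]]; R·(0, -4) = (4, 0)

Rotation matrix formula: R(θ) = [[cos θ, -sin θ], [sin θ, cos θ]]
For θ = 90°:
cos(90°) = 0
sin(90°) = 1
R = [[0, -1], [1, 0]]
Apply to (0, -4): [0·0 + (-1)·-4, 1·0 + 0·-4] = (4, 0)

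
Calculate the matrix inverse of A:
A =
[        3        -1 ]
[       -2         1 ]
det(A) = 1
A⁻¹ =
[        1         1 ]
[        2         3 ]

For a 2×2 matrix A = [[a, b], [c, d]] with det(A) ≠ 0, A⁻¹ = (1/det(A)) * [[d, -b], [-c, a]].
det(A) = (3)*(1) - (-1)*(-2) = 3 - 2 = 1.
A⁻¹ = (1/1) * [[1, 1], [2, 3]].
Dividing each entry by 1 and reducing:
A⁻¹ =
[        1         1 ]
[        2         3 ]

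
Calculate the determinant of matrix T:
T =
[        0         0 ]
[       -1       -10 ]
det(T) = 0

For a 2×2 matrix [[a, b], [c, d]], det = a*d - b*c.
det(T) = (0)*(-10) - (0)*(-1) = 0 - 0 = 0.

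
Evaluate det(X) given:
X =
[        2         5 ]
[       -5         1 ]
det(X) = 27

For a 2×2 matrix [[a, b], [c, d]], det = a*d - b*c.
det(X) = (2)*(1) - (5)*(-5) = 2 + 25 = 27.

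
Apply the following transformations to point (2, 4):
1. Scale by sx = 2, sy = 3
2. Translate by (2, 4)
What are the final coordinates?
(6, 16)

Step 1: Scale (2, 4) by (sx, sy) = (2, 3) → (4, 12)
Step 2: Translate by (2, 4) → (6, 16)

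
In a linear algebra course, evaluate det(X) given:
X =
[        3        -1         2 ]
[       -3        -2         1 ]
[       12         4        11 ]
det(X) = -99

Expand along row 0 (cofactor expansion): det(X) = a*(e*i - f*h) - b*(d*i - f*g) + c*(d*h - e*g), where the 3×3 is [[a, b, c], [d, e, f], [g, h, i]].
Minor M_00 = (-2)*(11) - (1)*(4) = -22 - 4 = -26.
Minor M_01 = (-3)*(11) - (1)*(12) = -33 - 12 = -45.
Minor M_02 = (-3)*(4) - (-2)*(12) = -12 + 24 = 12.
det(X) = (3)*(-26) - (-1)*(-45) + (2)*(12) = -78 - 45 + 24 = -99.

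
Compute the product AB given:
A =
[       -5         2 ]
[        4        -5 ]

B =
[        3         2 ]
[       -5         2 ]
AB =
[      -25        -6 ]
[       37        -2 ]

Matrix multiplication: (AB)[i][j] = sum over k of A[i][k] * B[k][j].
  (AB)[0][0] = (-5)*(3) + (2)*(-5) = -25
  (AB)[0][1] = (-5)*(2) + (2)*(2) = -6
  (AB)[1][0] = (4)*(3) + (-5)*(-5) = 37
  (AB)[1][1] = (4)*(2) + (-5)*(2) = -2
AB =
[      -25        -6 ]
[       37        -2 ]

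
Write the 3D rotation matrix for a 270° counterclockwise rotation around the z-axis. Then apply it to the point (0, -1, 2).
R = [[0, 1, 0], [-1, 0, 0], [0, 0, 1]]; R·(0, -1, 2) = (-1, 0, 2)

Rotation matrix for 270° around z-axis:
cos(270°) = 0, sin(270°) = -1
R = [[0, 1, 0], [-1, 0, 0], [0, 0, 1]]
Apply to (0, -1, 2): R·[0, -1, 2]ᵀ = (-1, 0, 2)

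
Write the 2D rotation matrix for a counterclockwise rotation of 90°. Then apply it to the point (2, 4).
R = [[0, -1], [1, 0]]; R·(2, 4) = (-4, 2)

Rotation matrix formula: R(θ) = [[cos θ, -sin θ], [sin θ, cos θ]]
For θ = 90°:
cos(90°) = 0
sin(90°) = 1
R = [[0, -1], [1, 0]]
Apply to (2, 4): [0·2 + (-1)·4, 1·2 + 0·4] = (-4, 2)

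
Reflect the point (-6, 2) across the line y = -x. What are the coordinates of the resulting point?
(-2, 6)

Reflection across line y = -x: (-6, 2) → (-2, 6)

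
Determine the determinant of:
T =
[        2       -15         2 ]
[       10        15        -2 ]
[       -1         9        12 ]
det(T) = 2376

Expand along row 0 (cofactor expansion): det(T) = a*(e*i - f*h) - b*(d*i - f*g) + c*(d*h - e*g), where the 3×3 is [[a, b, c], [d, e, f], [g, h, i]].
Minor M_00 = (15)*(12) - (-2)*(9) = 180 + 18 = 198.
Minor M_01 = (10)*(12) - (-2)*(-1) = 120 - 2 = 118.
Minor M_02 = (10)*(9) - (15)*(-1) = 90 + 15 = 105.
det(T) = (2)*(198) - (-15)*(118) + (2)*(105) = 396 + 1770 + 210 = 2376.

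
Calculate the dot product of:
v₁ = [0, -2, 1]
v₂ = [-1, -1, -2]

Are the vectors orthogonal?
0, Yes

The dot product is the sum of products of corresponding components.
v₁·v₂ = (0)*(-1) + (-2)*(-1) + (1)*(-2) = 0 + 2 - 2 = 0.
Two vectors are orthogonal iff their dot product is 0; here the dot product is 0, so the vectors are orthogonal.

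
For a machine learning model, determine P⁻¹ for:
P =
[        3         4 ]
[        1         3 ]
det(P) = 5
P⁻¹ =
[      3/5      -4/5 ]
[     -1/5       3/5 ]

For a 2×2 matrix P = [[a, b], [c, d]] with det(P) ≠ 0, P⁻¹ = (1/det(P)) * [[d, -b], [-c, a]].
det(P) = (3)*(3) - (4)*(1) = 9 - 4 = 5.
P⁻¹ = (1/5) * [[3, -4], [-1, 3]].
Dividing each entry by 5 and reducing:
P⁻¹ =
[      3/5      -4/5 ]
[     -1/5       3/5 ]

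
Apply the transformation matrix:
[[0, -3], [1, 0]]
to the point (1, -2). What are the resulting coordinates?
(6, 1)

Matrix multiplication:
[[0, -3], [1, 0]] × [1, -2]ᵀ
= [0×1 + -3×-2, 1×1 + 0×-2]ᵀ
= [6.0000, 1.0000]ᵀ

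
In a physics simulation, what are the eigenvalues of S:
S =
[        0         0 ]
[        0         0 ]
λ = 0, 0

Solve det(S - λI) = 0. For a 2×2 matrix the characteristic equation is λ² - (trace)λ + det = 0.
trace(S) = a + d = 0 + 0 = 0.
det(S) = a*d - b*c = (0)*(0) - (0)*(0) = 0 - 0 = 0.
Characteristic equation: λ² - (0)λ + (0) = 0.
Discriminant = (0)² - 4*(0) = 0 - 0 = 0.
λ = (0 ± √0) / 2 = (0 ± 0) / 2 = 0, 0.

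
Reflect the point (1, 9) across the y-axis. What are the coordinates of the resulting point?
(-1, 9)

Reflection across y-axis: (1, 9) → (-1, 9)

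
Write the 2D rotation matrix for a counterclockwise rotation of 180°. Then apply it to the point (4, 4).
R = [[-1, 0], [0, -1]]; R·(4, 4) = (-4, -4)

Rotation matrix formula: R(θ) = [[cos θ, -sin θ], [sin θ, cos θ]]
For θ = 180°:
cos(180°) = -1
sin(180°) = 0
R = [[-1, 0], [0, -1]]
Apply to (4, 4): [-1·4 + (0)·4, 0·4 + -1·4] = (-4, -4)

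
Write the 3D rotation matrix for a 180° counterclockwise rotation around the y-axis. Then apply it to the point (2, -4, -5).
R = [[-1, 0, 0], [0, 1, 0], [0, 0, -1]]; R·(2, -4, -5) = (-2, -4, 5)

Rotation matrix for 180° around y-axis:
cos(180°) = -1, sin(180°) = 0
R = [[-1, 0, 0], [0, 1, 0], [0, 0, -1]]
Apply to (2, -4, -5): R·[2, -4, -5]ᵀ = (-2, -4, 5)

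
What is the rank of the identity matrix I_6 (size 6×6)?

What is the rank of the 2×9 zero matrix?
rank(I_6) = 6, rank(0) = 0

The identity I_6 has 6 columns that are the standard basis vectors e_1, …, e_6. These are linearly independent, so all 6 columns are pivots and rank(I_6) = 6.
The 2×9 zero matrix has every entry zero, so every row is the zero row and there are no pivots; rank(0) = 0.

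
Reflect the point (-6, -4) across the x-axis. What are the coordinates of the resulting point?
(-6, 4)

Reflection across x-axis: (-6, -4) → (-6, 4)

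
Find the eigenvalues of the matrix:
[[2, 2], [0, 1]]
λ = 1 and λ = 2

Characteristic equation: det(A - λI) = 0
λ² - (trace)λ + (det) = 0
λ² - (3)λ + (2) = 0
λ² - 3λ + 2 = 0
Solving: λ = 1, 2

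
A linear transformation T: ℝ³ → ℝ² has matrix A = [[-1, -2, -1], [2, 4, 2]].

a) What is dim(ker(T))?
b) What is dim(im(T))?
dim(ker) = 2, dim(im) = 1

Observe that row 2 = -2 × row 1 (so the rows are linearly dependent).
Thus rank(A) = 1 (only one linearly independent row).
dim(im(T)) = rank(A) = 1.
By the rank-nullity theorem applied to T: ℝ³ → ℝ², rank(A) + nullity(A) = 3 (the domain dimension), so dim(ker(T)) = 3 - 1 = 2.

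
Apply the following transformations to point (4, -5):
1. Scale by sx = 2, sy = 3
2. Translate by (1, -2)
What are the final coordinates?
(9, -17)

Step 1: Scale (4, -5) by (sx, sy) = (2, 3) → (8, -15)
Step 2: Translate by (1, -2) → (9, -17)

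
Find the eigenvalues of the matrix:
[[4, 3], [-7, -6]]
λ = -3 and λ = 1

Characteristic equation: det(A - λI) = 0
λ² - (trace)λ + (det) = 0
λ² - (-2)λ + (-3) = 0
λ² + 2λ - 3 = 0
Solving: λ = -3, 1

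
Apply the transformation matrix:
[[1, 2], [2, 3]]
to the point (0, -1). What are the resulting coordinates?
(-2, -3)

Matrix multiplication:
[[1, 2], [2, 3]] × [0, -1]ᵀ
= [1×0 + 2×-1, 2×0 + 3×-1]ᵀ
= [-2.0000, -3.0000]ᵀ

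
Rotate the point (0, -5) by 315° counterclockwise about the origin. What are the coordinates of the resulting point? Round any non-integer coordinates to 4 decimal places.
(-3.5355, -3.5355)

Rotation matrix R(θ) = [[cos θ, -sin θ], [sin θ, cos θ]]; for θ = 315°:
R = [[√2/2, √2/2], [-√2/2, √2/2]]
Result: R × [0, -5]ᵀ = [√2/2·0 + (√2/2)·-5, -√2/2·0 + (√2/2)·-5]ᵀ = (-3.5355, -3.5355)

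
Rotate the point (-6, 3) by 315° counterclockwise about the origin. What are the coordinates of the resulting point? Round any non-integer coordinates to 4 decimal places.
(-2.1213, 6.3640)

Rotation matrix R(θ) = [[cos θ, -sin θ], [sin θ, cos θ]]; for θ = 315°:
R = [[√2/2, √2/2], [-√2/2, √2/2]]
Result: R × [-6, 3]ᵀ = [√2/2·-6 + (√2/2)·3, -√2/2·-6 + (√2/2)·3]ᵀ = (-2.1213, 6.3640)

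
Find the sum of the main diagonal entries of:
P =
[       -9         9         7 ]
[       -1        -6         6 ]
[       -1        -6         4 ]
tr(P) = -9 - 6 + 4 = -11

The trace of a square matrix is the sum of its diagonal entries.
Diagonal entries of P: P[0][0] = -9, P[1][1] = -6, P[2][2] = 4.
tr(P) = -9 - 6 + 4 = -11.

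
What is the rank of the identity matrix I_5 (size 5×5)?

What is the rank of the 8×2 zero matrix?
rank(I_5) = 5, rank(0) = 0

The identity I_5 has 5 columns that are the standard basis vectors e_1, …, e_5. These are linearly independent, so all 5 columns are pivots and rank(I_5) = 5.
The 8×2 zero matrix has every entry zero, so every row is the zero row and there are no pivots; rank(0) = 0.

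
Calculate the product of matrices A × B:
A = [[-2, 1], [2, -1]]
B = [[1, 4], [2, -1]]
[[0, -9], [0, 9]]

Matrix multiplication:
C[0][0] = -2×1 + 1×2 = 0
C[0][1] = -2×4 + 1×-1 = -9
C[1][0] = 2×1 + -1×2 = 0
C[1][1] = 2×4 + -1×-1 = 9
Result: [[0, -9], [0, 9]]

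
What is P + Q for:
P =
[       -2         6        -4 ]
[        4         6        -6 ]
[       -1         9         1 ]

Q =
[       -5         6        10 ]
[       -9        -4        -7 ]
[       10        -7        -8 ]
P + Q =
[       -7        12         6 ]
[       -5         2       -13 ]
[        9         2        -7 ]

Matrix addition is elementwise: (P+Q)[i][j] = P[i][j] + Q[i][j].
  (P+Q)[0][0] = (-2) + (-5) = -7
  (P+Q)[0][1] = (6) + (6) = 12
  (P+Q)[0][2] = (-4) + (10) = 6
  (P+Q)[1][0] = (4) + (-9) = -5
  (P+Q)[1][1] = (6) + (-4) = 2
  (P+Q)[1][2] = (-6) + (-7) = -13
  (P+Q)[2][0] = (-1) + (10) = 9
  (P+Q)[2][1] = (9) + (-7) = 2
  (P+Q)[2][2] = (1) + (-8) = -7
P + Q =
[       -7        12         6 ]
[       -5         2       -13 ]
[        9         2        -7 ]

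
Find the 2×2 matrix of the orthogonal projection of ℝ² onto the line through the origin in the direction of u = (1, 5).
[[1/26, 5/26], [5/26, 25/26]]

The orthogonal projection onto the line spanned by a nonzero vector u = (a, b) has matrix P = (u uᵀ) / (uᵀ u) = (1/(a² + b²)) · [[a², ab], [ab, b²]].
Here u = (1, 5), so a² + b² = 1 + 25 = 26.
P = (1/26) · [[1, 5], [5, 25]] = [[1/26, 5/26], [5/26, 25/26]].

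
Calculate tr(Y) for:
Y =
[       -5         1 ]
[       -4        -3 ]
tr(Y) = -5 - 3 = -8

The trace of a square matrix is the sum of its diagonal entries.
Diagonal entries of Y: Y[0][0] = -5, Y[1][1] = -3.
tr(Y) = -5 - 3 = -8.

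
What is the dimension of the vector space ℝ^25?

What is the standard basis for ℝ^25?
Dimension = 25; standard basis = {e_1, e_2, e_3, …, e_25}

ℝ^25 is the space of 25-tuples of real numbers; its dimension is 25.
The standard basis consists of 25 vectors: e_1, e_2, e_3, …, e_25, where e_i is the vector with 1 in position i and 0 elsewhere.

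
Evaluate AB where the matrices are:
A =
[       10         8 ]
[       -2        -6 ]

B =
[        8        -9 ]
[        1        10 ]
AB =
[       88       -10 ]
[      -22       -42 ]

Matrix multiplication: (AB)[i][j] = sum over k of A[i][k] * B[k][j].
  (AB)[0][0] = (10)*(8) + (8)*(1) = 88
  (AB)[0][1] = (10)*(-9) + (8)*(10) = -10
  (AB)[1][0] = (-2)*(8) + (-6)*(1) = -22
  (AB)[1][1] = (-2)*(-9) + (-6)*(10) = -42
AB =
[       88       -10 ]
[      -22       -42 ]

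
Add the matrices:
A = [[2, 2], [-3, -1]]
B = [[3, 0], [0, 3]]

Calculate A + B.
[[5, 2], [-3, 2]]

Add corresponding elements:
(2)+(3)=5
(2)+(0)=2
(-3)+(0)=-3
(-1)+(3)=2
A + B = [[5, 2], [-3, 2]]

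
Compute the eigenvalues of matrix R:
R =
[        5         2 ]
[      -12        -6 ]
λ = -3, 2

Solve det(R - λI) = 0. For a 2×2 matrix the characteristic equation is λ² - (trace)λ + det = 0.
trace(R) = a + d = 5 - 6 = -1.
det(R) = a*d - b*c = (5)*(-6) - (2)*(-12) = -30 + 24 = -6.
Characteristic equation: λ² - (-1)λ + (-6) = 0.
Discriminant = (-1)² - 4*(-6) = 1 + 24 = 25.
λ = (-1 ± √25) / 2 = (-1 ± 5) / 2 = -3, 2.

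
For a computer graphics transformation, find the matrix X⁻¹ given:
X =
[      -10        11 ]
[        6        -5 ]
det(X) = -16
X⁻¹ =
[     5/16     11/16 ]
[      3/8       5/8 ]

For a 2×2 matrix X = [[a, b], [c, d]] with det(X) ≠ 0, X⁻¹ = (1/det(X)) * [[d, -b], [-c, a]].
det(X) = (-10)*(-5) - (11)*(6) = 50 - 66 = -16.
X⁻¹ = (1/-16) * [[-5, -11], [-6, -10]].
Dividing each entry by -16 and reducing:
X⁻¹ =
[     5/16     11/16 ]
[      3/8       5/8 ]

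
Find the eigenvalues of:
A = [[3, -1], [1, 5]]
λ = 4, 4

Solve det(A - λI) = 0. For a 2×2 matrix this is λ² - (trace)λ + det = 0.
trace(A) = 3 + 5 = 8.
det(A) = (3)*(5) - (-1)*(1) = 15 + 1 = 16.
Characteristic equation: λ² - (8)λ + (16) = 0.
Discriminant: (8)² - 4*(16) = 64 - 64 = 0.
Roots: λ = (8 ± √0) / 2 = 4, 4.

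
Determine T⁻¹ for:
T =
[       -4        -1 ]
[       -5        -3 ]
det(T) = 7
T⁻¹ =
[     -3/7       1/7 ]
[      5/7      -4/7 ]

For a 2×2 matrix T = [[a, b], [c, d]] with det(T) ≠ 0, T⁻¹ = (1/det(T)) * [[d, -b], [-c, a]].
det(T) = (-4)*(-3) - (-1)*(-5) = 12 - 5 = 7.
T⁻¹ = (1/7) * [[-3, 1], [5, -4]].
Dividing each entry by 7 and reducing:
T⁻¹ =
[     -3/7       1/7 ]
[      5/7      -4/7 ]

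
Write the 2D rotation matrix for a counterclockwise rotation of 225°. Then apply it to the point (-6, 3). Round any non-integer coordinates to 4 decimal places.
R = [[-√2/2, √2/2], [-√2/2, -√2/2]]; R·(-6, 3) = (6.3640, 2.1213)

Rotation matrix formula: R(θ) = [[cos θ, -sin θ], [sin θ, cos θ]]
For θ = 225°:
cos(225°) = -√2/2
sin(225°) = -√2/2
R = [[-√2/2, √2/2], [-√2/2, -√2/2]]
Apply to (-6, 3): [-√2/2·-6 + (√2/2)·3, -√2/2·-6 + -√2/2·3] = (6.3640, 2.1213)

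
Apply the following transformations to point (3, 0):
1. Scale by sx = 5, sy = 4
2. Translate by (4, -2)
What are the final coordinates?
(19, -2)

Step 1: Scale (3, 0) by (sx, sy) = (5, 4) → (15, 0)
Step 2: Translate by (4, -2) → (19, -2)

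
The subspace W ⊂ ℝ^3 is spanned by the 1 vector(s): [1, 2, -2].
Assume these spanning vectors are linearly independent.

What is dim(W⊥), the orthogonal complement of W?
dim(W⊥) = 2

For any subspace W of ℝ^n, dim(W) + dim(W⊥) = n (the whole-space dimension).
Here the given 1 vectors are linearly independent, so dim(W) = 1.
Thus dim(W⊥) = n - dim(W) = 3 - 1 = 2.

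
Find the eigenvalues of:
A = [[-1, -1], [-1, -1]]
λ = -2, 0

Solve det(A - λI) = 0. For a 2×2 matrix this is λ² - (trace)λ + det = 0.
trace(A) = -1 - 1 = -2.
det(A) = (-1)*(-1) - (-1)*(-1) = 1 - 1 = 0.
Characteristic equation: λ² - (-2)λ + (0) = 0.
Discriminant: (-2)² - 4*(0) = 4 - 0 = 4.
Roots: λ = (-2 ± √4) / 2 = -2, 0.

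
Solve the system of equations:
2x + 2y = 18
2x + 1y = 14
x = 5, y = 4

Use elimination (row reduction):
Equation 1: 2x + 2y = 18.
Equation 2: 2x + 1y = 14.
Multiply Eq1 by 2 and Eq2 by 2: 4x + 4y = 36;  4x + 2y = 28.
Subtract: (-2)y = -8, so y = 4.
Back-substitute into Eq1: 2x + 2*(4) = 18, so x = 5.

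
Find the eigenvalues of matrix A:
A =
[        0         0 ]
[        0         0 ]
λ = 0, 0

Solve det(A - λI) = 0. For a 2×2 matrix the characteristic equation is λ² - (trace)λ + det = 0.
trace(A) = a + d = 0 + 0 = 0.
det(A) = a*d - b*c = (0)*(0) - (0)*(0) = 0 - 0 = 0.
Characteristic equation: λ² - (0)λ + (0) = 0.
Discriminant = (0)² - 4*(0) = 0 - 0 = 0.
λ = (0 ± √0) / 2 = (0 ± 0) / 2 = 0, 0.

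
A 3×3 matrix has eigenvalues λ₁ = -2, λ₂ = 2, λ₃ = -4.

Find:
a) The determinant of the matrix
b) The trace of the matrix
det = 16, trace = -4

Two standard eigenvalue identities:
- det(A) equals the product of the eigenvalues (counted with multiplicity).
- trace(A) equals the sum of the eigenvalues.
det(A) = (-2)*(2)*(-4) = 16.
trace(A) = -2 + 2 - 4 = -4.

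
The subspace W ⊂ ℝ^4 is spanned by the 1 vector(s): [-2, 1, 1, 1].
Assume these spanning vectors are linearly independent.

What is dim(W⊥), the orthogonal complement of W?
dim(W⊥) = 3

For any subspace W of ℝ^n, dim(W) + dim(W⊥) = n (the whole-space dimension).
Here the given 1 vectors are linearly independent, so dim(W) = 1.
Thus dim(W⊥) = n - dim(W) = 4 - 1 = 3.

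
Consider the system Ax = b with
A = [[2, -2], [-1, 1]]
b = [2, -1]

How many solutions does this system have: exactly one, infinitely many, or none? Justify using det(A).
Infinitely many solutions

det(A) = (2)*(1) - (-2)*(-1) = 0, so A is singular (column 2 is -1 times column 1).
b = [2, -1] = 1 * column 1 of A, so b lies in the column space of A.
A singular matrix whose right-hand side is in its column space gives a 1-parameter family of solutions — infinitely many.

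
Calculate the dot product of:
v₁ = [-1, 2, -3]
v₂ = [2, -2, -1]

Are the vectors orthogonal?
-3, No

The dot product is the sum of products of corresponding components.
v₁·v₂ = (-1)*(2) + (2)*(-2) + (-3)*(-1) = -2 - 4 + 3 = -3.
Two vectors are orthogonal iff their dot product is 0; here the dot product is -3, so the vectors are not orthogonal.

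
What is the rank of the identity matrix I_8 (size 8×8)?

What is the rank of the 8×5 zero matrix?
rank(I_8) = 8, rank(0) = 0

The identity I_8 has 8 columns that are the standard basis vectors e_1, …, e_8. These are linearly independent, so all 8 columns are pivots and rank(I_8) = 8.
The 8×5 zero matrix has every entry zero, so every row is the zero row and there are no pivots; rank(0) = 0.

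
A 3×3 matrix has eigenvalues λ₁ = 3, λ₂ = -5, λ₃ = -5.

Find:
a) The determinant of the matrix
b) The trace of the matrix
det = 75, trace = -7

Two standard eigenvalue identities:
- det(A) equals the product of the eigenvalues (counted with multiplicity).
- trace(A) equals the sum of the eigenvalues.
det(A) = (3)*(-5)*(-5) = 75.
trace(A) = 3 - 5 - 5 = -7.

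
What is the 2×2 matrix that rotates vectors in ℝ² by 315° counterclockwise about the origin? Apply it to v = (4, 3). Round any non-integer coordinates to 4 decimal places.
R = [[√2/2, √2/2], [-√2/2, √2/2]]; R·v = (4.9497, -0.7071)

A counterclockwise rotation by angle θ in ℝ² has matrix R(θ) = [[cos θ, -sin θ], [sin θ, cos θ]].
For θ = 315°: cos θ = √2/2, sin θ = -√2/2.
R(315°) = [[√2/2, √2/2], [-√2/2, √2/2]].
R·v = [√2/2·4 + (√2/2)·3, -√2/2·4 + √2/2·3] = (4.9497, -0.7071).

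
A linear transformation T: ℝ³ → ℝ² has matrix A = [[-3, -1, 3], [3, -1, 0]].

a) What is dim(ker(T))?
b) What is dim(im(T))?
dim(ker) = 1, dim(im) = 2

The two rows are not scalar multiples of one another (no single k satisfies row 2 = k × row 1), so they are linearly independent.
Thus rank(A) = 2.
dim(im(T)) = rank(A) = 2.
By the rank-nullity theorem applied to T: ℝ³ → ℝ², rank(A) + nullity(A) = 3 (the domain dimension), so dim(ker(T)) = 3 - 2 = 1.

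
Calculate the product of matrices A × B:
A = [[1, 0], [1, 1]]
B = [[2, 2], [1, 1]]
[[2, 2], [3, 3]]

Matrix multiplication:
C[0][0] = 1×2 + 0×1 = 2
C[0][1] = 1×2 + 0×1 = 2
C[1][0] = 1×2 + 1×1 = 3
C[1][1] = 1×2 + 1×1 = 3
Result: [[2, 2], [3, 3]]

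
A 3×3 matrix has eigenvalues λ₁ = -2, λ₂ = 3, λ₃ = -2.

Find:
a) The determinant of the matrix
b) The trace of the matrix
det = 12, trace = -1

Two standard eigenvalue identities:
- det(A) equals the product of the eigenvalues (counted with multiplicity).
- trace(A) equals the sum of the eigenvalues.
det(A) = (-2)*(3)*(-2) = 12.
trace(A) = -2 + 3 - 2 = -1.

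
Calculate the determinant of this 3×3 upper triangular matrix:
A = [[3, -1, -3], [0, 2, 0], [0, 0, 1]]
6

The determinant of a triangular matrix is the product of its diagonal entries (the off-diagonal entries above the diagonal do not affect it).
det(A) = (3) * (2) * (1) = 6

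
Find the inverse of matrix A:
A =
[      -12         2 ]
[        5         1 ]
det(A) = -22
A⁻¹ =
[    -1/22      1/11 ]
[     5/22      6/11 ]

For a 2×2 matrix A = [[a, b], [c, d]] with det(A) ≠ 0, A⁻¹ = (1/det(A)) * [[d, -b], [-c, a]].
det(A) = (-12)*(1) - (2)*(5) = -12 - 10 = -22.
A⁻¹ = (1/-22) * [[1, -2], [-5, -12]].
Dividing each entry by -22 and reducing:
A⁻¹ =
[    -1/22      1/11 ]
[     5/22      6/11 ]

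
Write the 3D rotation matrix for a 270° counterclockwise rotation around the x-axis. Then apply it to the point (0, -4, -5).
R = [[1, 0, 0], [0, 0, 1], [0, -1, 0]]; R·(0, -4, -5) = (0, -5, 4)

Rotation matrix for 270° around x-axis:
cos(270°) = 0, sin(270°) = -1
R = [[1, 0, 0], [0, 0, 1], [0, -1, 0]]
Apply to (0, -4, -5): R·[0, -4, -5]ᵀ = (0, -5, 4)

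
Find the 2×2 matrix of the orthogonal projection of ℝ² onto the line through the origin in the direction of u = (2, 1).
[[4/5, 2/5], [2/5, 1/5]]

The orthogonal projection onto the line spanned by a nonzero vector u = (a, b) has matrix P = (u uᵀ) / (uᵀ u) = (1/(a² + b²)) · [[a², ab], [ab, b²]].
Here u = (2, 1), so a² + b² = 4 + 1 = 5.
P = (1/5) · [[4, 2], [2, 1]] = [[4/5, 2/5], [2/5, 1/5]].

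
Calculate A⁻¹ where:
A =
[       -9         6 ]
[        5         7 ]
det(A) = -93
A⁻¹ =
[    -7/93      2/31 ]
[     5/93      3/31 ]

For a 2×2 matrix A = [[a, b], [c, d]] with det(A) ≠ 0, A⁻¹ = (1/det(A)) * [[d, -b], [-c, a]].
det(A) = (-9)*(7) - (6)*(5) = -63 - 30 = -93.
A⁻¹ = (1/-93) * [[7, -6], [-5, -9]].
Dividing each entry by -93 and reducing:
A⁻¹ =
[    -7/93      2/31 ]
[     5/93      3/31 ]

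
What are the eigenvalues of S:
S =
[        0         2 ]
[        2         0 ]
λ = -2, 2

Solve det(S - λI) = 0. For a 2×2 matrix the characteristic equation is λ² - (trace)λ + det = 0.
trace(S) = a + d = 0 + 0 = 0.
det(S) = a*d - b*c = (0)*(0) - (2)*(2) = 0 - 4 = -4.
Characteristic equation: λ² - (0)λ + (-4) = 0.
Discriminant = (0)² - 4*(-4) = 0 + 16 = 16.
λ = (0 ± √16) / 2 = (0 ± 4) / 2 = -2, 2.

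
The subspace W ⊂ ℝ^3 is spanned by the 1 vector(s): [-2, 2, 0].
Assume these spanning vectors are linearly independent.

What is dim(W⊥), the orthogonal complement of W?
dim(W⊥) = 2

For any subspace W of ℝ^n, dim(W) + dim(W⊥) = n (the whole-space dimension).
Here the given 1 vectors are linearly independent, so dim(W) = 1.
Thus dim(W⊥) = n - dim(W) = 3 - 1 = 2.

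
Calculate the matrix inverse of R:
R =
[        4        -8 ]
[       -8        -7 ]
det(R) = -92
R⁻¹ =
[     7/92     -2/23 ]
[    -2/23     -1/23 ]

For a 2×2 matrix R = [[a, b], [c, d]] with det(R) ≠ 0, R⁻¹ = (1/det(R)) * [[d, -b], [-c, a]].
det(R) = (4)*(-7) - (-8)*(-8) = -28 - 64 = -92.
R⁻¹ = (1/-92) * [[-7, 8], [8, 4]].
Dividing each entry by -92 and reducing:
R⁻¹ =
[     7/92     -2/23 ]
[    -2/23     -1/23 ]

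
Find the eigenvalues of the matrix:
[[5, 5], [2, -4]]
λ = -5 and λ = 6

Characteristic equation: det(A - λI) = 0
λ² - (trace)λ + (det) = 0
λ² - (1)λ + (-30) = 0
λ² - 1λ - 30 = 0
Solving: λ = -5, 6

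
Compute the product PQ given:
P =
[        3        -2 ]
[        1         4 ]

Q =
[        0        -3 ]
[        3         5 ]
PQ =
[       -6       -19 ]
[       12        17 ]

Matrix multiplication: (PQ)[i][j] = sum over k of P[i][k] * Q[k][j].
  (PQ)[0][0] = (3)*(0) + (-2)*(3) = -6
  (PQ)[0][1] = (3)*(-3) + (-2)*(5) = -19
  (PQ)[1][0] = (1)*(0) + (4)*(3) = 12
  (PQ)[1][1] = (1)*(-3) + (4)*(5) = 17
PQ =
[       -6       -19 ]
[       12        17 ]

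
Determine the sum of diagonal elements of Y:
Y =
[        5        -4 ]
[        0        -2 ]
tr(Y) = 5 - 2 = 3

The trace of a square matrix is the sum of its diagonal entries.
Diagonal entries of Y: Y[0][0] = 5, Y[1][1] = -2.
tr(Y) = 5 - 2 = 3.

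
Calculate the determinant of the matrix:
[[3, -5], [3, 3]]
24

For a 2×2 matrix [[a, b], [c, d]], det = ad - bc
det = (3)(3) - (-5)(3) = 9 - -15 = 24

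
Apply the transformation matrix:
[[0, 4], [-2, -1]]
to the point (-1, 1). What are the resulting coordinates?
(4, 1)

Matrix multiplication:
[[0, 4], [-2, -1]] × [-1, 1]ᵀ
= [0×-1 + 4×1, -2×-1 + -1×1]ᵀ
= [4.0000, 1.0000]ᵀ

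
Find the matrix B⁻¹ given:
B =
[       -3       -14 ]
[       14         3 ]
det(B) = 187
B⁻¹ =
[    3/187    14/187 ]
[  -14/187    -3/187 ]

For a 2×2 matrix B = [[a, b], [c, d]] with det(B) ≠ 0, B⁻¹ = (1/det(B)) * [[d, -b], [-c, a]].
det(B) = (-3)*(3) - (-14)*(14) = -9 + 196 = 187.
B⁻¹ = (1/187) * [[3, 14], [-14, -3]].
Dividing each entry by 187 and reducing:
B⁻¹ =
[    3/187    14/187 ]
[  -14/187    -3/187 ]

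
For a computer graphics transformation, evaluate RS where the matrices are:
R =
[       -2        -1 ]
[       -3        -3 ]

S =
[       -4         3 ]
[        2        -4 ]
RS =
[        6        -2 ]
[        6         3 ]

Matrix multiplication: (RS)[i][j] = sum over k of R[i][k] * S[k][j].
  (RS)[0][0] = (-2)*(-4) + (-1)*(2) = 6
  (RS)[0][1] = (-2)*(3) + (-1)*(-4) = -2
  (RS)[1][0] = (-3)*(-4) + (-3)*(2) = 6
  (RS)[1][1] = (-3)*(3) + (-3)*(-4) = 3
RS =
[        6        -2 ]
[        6         3 ]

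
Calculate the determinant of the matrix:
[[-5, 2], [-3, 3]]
-9

For a 2×2 matrix [[a, b], [c, d]], det = ad - bc
det = (-5)(3) - (2)(-3) = -15 - -6 = -9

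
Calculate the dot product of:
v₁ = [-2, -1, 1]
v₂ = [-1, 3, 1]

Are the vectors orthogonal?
0, Yes

The dot product is the sum of products of corresponding components.
v₁·v₂ = (-2)*(-1) + (-1)*(3) + (1)*(1) = 2 - 3 + 1 = 0.
Two vectors are orthogonal iff their dot product is 0; here the dot product is 0, so the vectors are orthogonal.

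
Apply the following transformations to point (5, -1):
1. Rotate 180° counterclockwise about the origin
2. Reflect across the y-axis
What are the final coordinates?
(5, 1)

Step 1: Rotate 180° → (-5, 1)
Step 2: Reflect across the y-axis → (5, 1)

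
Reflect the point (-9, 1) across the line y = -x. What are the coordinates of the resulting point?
(-1, 9)

Reflection across line y = -x: (-9, 1) → (-1, 9)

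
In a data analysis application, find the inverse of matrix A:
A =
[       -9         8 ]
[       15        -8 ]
det(A) = -48
A⁻¹ =
[      1/6       1/6 ]
[     5/16      3/16 ]

For a 2×2 matrix A = [[a, b], [c, d]] with det(A) ≠ 0, A⁻¹ = (1/det(A)) * [[d, -b], [-c, a]].
det(A) = (-9)*(-8) - (8)*(15) = 72 - 120 = -48.
A⁻¹ = (1/-48) * [[-8, -8], [-15, -9]].
Dividing each entry by -48 and reducing:
A⁻¹ =
[      1/6       1/6 ]
[     5/16      3/16 ]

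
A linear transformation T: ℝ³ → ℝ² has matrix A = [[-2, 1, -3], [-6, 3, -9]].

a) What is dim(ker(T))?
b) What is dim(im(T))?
dim(ker) = 2, dim(im) = 1

Observe that row 2 = 3 × row 1 (so the rows are linearly dependent).
Thus rank(A) = 1 (only one linearly independent row).
dim(im(T)) = rank(A) = 1.
By the rank-nullity theorem applied to T: ℝ³ → ℝ², rank(A) + nullity(A) = 3 (the domain dimension), so dim(ker(T)) = 3 - 1 = 2.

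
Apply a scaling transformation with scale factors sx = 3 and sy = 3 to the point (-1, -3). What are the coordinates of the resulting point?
(-3, -9)

Scaling matrix:
[[3, 0], [0, 3]]
Result: (-1 × 3, -3 × 3) = (-3, -9)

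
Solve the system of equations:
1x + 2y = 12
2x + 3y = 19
x = 2, y = 5

Use elimination (row reduction):
Equation 1: 1x + 2y = 12.
Equation 2: 2x + 3y = 19.
Multiply Eq1 by 2 and Eq2 by 1: 2x + 4y = 24;  2x + 3y = 19.
Subtract: (-1)y = -5, so y = 5.
Back-substitute into Eq1: 1x + 2*(5) = 12, so x = 2.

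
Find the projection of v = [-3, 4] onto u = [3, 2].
[-3/13, -2/13]

The projection of v onto u is proj_u(v) = ((v·u) / (u·u)) · u.
v·u = (-3)*(3) + (4)*(2) = -1.
u·u = (3)*(3) + (2)*(2) = 13.
coefficient = -1 / 13 = -1/13.
proj_u(v) = -1/13 · [3, 2] = [-3/13, -2/13].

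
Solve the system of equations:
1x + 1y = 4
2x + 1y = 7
x = 3, y = 1

Use elimination (row reduction):
Equation 1: 1x + 1y = 4.
Equation 2: 2x + 1y = 7.
Multiply Eq1 by 2 and Eq2 by 1: 2x + 2y = 8;  2x + 1y = 7.
Subtract: (-1)y = -1, so y = 1.
Back-substitute into Eq1: 1x + 1*(1) = 4, so x = 3.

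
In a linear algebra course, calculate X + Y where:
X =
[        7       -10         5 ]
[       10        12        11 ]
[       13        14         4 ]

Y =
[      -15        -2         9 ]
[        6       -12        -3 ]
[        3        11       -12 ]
X + Y =
[       -8       -12        14 ]
[       16         0         8 ]
[       16        25        -8 ]

Matrix addition is elementwise: (X+Y)[i][j] = X[i][j] + Y[i][j].
  (X+Y)[0][0] = (7) + (-15) = -8
  (X+Y)[0][1] = (-10) + (-2) = -12
  (X+Y)[0][2] = (5) + (9) = 14
  (X+Y)[1][0] = (10) + (6) = 16
  (X+Y)[1][1] = (12) + (-12) = 0
  (X+Y)[1][2] = (11) + (-3) = 8
  (X+Y)[2][0] = (13) + (3) = 16
  (X+Y)[2][1] = (14) + (11) = 25
  (X+Y)[2][2] = (4) + (-12) = -8
X + Y =
[       -8       -12        14 ]
[       16         0         8 ]
[       16        25        -8 ]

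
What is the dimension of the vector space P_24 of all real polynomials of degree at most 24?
Dimension = 25

A polynomial of degree at most 24 can be written as a₀ + a₁x + a₂x² + … + a_24x^24, with 25 free coefficients a₀, …, a_24.
The set {1, x, x², …, x^24} is a basis: it spans P_24 (every such polynomial is a linear combination of these) and is linearly independent (a polynomial is zero iff all its coefficients are zero).
Therefore dim(P_24) = 24 + 1 = 25.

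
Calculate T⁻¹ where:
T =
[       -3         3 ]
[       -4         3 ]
det(T) = 3
T⁻¹ =
[        1        -1 ]
[      4/3        -1 ]

For a 2×2 matrix T = [[a, b], [c, d]] with det(T) ≠ 0, T⁻¹ = (1/det(T)) * [[d, -b], [-c, a]].
det(T) = (-3)*(3) - (3)*(-4) = -9 + 12 = 3.
T⁻¹ = (1/3) * [[3, -3], [4, -3]].
Dividing each entry by 3 and reducing:
T⁻¹ =
[        1        -1 ]
[      4/3        -1 ]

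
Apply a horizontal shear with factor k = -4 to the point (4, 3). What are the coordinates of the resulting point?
(-8, 3)

Shear matrix for horizontal shear with factor k = -4:
[[1, -4], [0, 1]]
Result: (4, 3) → (-8, 3)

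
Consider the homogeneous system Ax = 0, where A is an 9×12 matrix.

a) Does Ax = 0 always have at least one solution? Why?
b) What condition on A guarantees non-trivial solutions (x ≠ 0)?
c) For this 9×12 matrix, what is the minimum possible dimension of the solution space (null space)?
a) Yes, x = 0 is always a solution. b) When A has linearly dependent columns (rank < n). c) Minimum nullity = 3.

a) x = 0 satisfies A·0 = 0, so the zero vector is always a solution.
b) Non-trivial solutions exist iff the columns of A are linearly dependent, equivalently rank(A) < n (the number of columns).
c) By rank-nullity, rank(A) + nullity(A) = n = 12. Since A has only 9 rows, rank(A) ≤ 9, so nullity(A) ≥ 12 - 9 = 3.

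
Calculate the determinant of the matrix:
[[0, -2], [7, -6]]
14

For a 2×2 matrix [[a, b], [c, d]], det = ad - bc
det = (0)(-6) - (-2)(7) = 0 - -14 = 14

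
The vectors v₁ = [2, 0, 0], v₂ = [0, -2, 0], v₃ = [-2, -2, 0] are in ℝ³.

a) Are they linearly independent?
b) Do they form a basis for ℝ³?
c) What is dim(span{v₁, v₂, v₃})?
Not independent, not a basis, dim(span) = 2

Check whether v₃ can be written as a linear combination of v₁ and v₂.
v₃ = (-1)·v₁ + (1)·v₂ = [-2, -2, 0], so the three vectors are linearly dependent.
Thus they do not form a basis for ℝ³, and dim(span{v₁, v₂, v₃}) = 2 (spanned by v₁ and v₂).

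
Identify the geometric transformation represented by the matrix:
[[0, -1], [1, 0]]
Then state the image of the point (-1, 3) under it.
rotation by 90° counterclockwise; image of (-1, 3) is (-3, -1)

This matches the form [[cos θ, -sin θ], [sin θ, cos θ]] of a rotation matrix; reading off cos θ and sin θ gives the angle.
The matrix [[0, -1], [1, 0]] represents: rotation by 90° counterclockwise.
Applying it to (-1, 3): [0·-1 + -1·3, 1·-1 + 0·3] = (-3, -1).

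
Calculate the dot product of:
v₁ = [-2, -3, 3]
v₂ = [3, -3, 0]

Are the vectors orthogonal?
3, No

The dot product is the sum of products of corresponding components.
v₁·v₂ = (-2)*(3) + (-3)*(-3) + (3)*(0) = -6 + 9 + 0 = 3.
Two vectors are orthogonal iff their dot product is 0; here the dot product is 3, so the vectors are not orthogonal.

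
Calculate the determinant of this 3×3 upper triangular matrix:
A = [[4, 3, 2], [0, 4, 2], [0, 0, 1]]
16

The determinant of a triangular matrix is the product of its diagonal entries (the off-diagonal entries above the diagonal do not affect it).
det(A) = (4) * (4) * (1) = 16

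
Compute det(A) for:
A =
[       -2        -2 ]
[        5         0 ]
det(A) = 10

For a 2×2 matrix [[a, b], [c, d]], det = a*d - b*c.
det(A) = (-2)*(0) - (-2)*(5) = 0 + 10 = 10.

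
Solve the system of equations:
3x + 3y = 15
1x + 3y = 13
x = 1, y = 4

Use elimination (row reduction):
Equation 1: 3x + 3y = 15.
Equation 2: 1x + 3y = 13.
Multiply Eq1 by 1 and Eq2 by 3: 3x + 3y = 15;  3x + 9y = 39.
Subtract: (6)y = 24, so y = 4.
Back-substitute into Eq1: 3x + 3*(4) = 15, so x = 1.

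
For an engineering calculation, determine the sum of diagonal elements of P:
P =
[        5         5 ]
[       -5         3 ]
tr(P) = 5 + 3 = 8

The trace of a square matrix is the sum of its diagonal entries.
Diagonal entries of P: P[0][0] = 5, P[1][1] = 3.
tr(P) = 5 + 3 = 8.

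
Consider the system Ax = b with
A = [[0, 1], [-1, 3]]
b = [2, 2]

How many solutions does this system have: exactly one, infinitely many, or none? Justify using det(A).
Exactly one solution

Compute det(A) = (0)*(3) - (1)*(-1) = 1.
Because det(A) ≠ 0, A is invertible and Ax = b has a unique solution for every b (here x = A⁻¹ b).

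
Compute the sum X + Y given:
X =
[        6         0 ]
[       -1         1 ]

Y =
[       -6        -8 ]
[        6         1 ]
X + Y =
[        0        -8 ]
[        5         2 ]

Matrix addition is elementwise: (X+Y)[i][j] = X[i][j] + Y[i][j].
  (X+Y)[0][0] = (6) + (-6) = 0
  (X+Y)[0][1] = (0) + (-8) = -8
  (X+Y)[1][0] = (-1) + (6) = 5
  (X+Y)[1][1] = (1) + (1) = 2
X + Y =
[        0        -8 ]
[        5         2 ]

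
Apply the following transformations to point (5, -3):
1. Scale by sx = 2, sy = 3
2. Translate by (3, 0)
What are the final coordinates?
(13, -9)

Step 1: Scale (5, -3) by (sx, sy) = (2, 3) → (10, -9)
Step 2: Translate by (3, 0) → (13, -9)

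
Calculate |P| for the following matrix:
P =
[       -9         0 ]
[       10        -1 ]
det(P) = 9

For a 2×2 matrix [[a, b], [c, d]], det = a*d - b*c.
det(P) = (-9)*(-1) - (0)*(10) = 9 - 0 = 9.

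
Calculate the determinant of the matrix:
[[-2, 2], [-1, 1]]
0

For a 2×2 matrix [[a, b], [c, d]], det = ad - bc
det = (-2)(1) - (2)(-1) = -2 - -2 = 0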